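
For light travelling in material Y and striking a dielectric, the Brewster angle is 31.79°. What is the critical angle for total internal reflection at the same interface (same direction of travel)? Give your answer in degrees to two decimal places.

θ_c ≈ 38.30°

n₂/n₁ = tan 31.79° = 0.6198; the critical angle satisfies sin θ_c = n₂/n₁.
θ_c = arcsin(0.6198) = 38.30°.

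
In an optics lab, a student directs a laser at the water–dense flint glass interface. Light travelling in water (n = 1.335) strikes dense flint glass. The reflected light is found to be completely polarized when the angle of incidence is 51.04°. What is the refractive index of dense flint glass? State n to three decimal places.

Full polarization of the reflected beam means tan θ_B = n₂/n₁, where n₁ is the incident medium (water).
n₂ = n₁ tan θ_B = 1.335 × tan 51.04° = 1.651.

n ≈ 1.651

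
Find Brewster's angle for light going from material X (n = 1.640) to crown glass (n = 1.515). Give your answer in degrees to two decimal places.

θ_B ≈ 42.73°

Brewster's condition: tan θ_B = n₂/n₁ = 1.515/1.640 = 0.9238.
So θ_B = arctan 0.9238 = 42.73°.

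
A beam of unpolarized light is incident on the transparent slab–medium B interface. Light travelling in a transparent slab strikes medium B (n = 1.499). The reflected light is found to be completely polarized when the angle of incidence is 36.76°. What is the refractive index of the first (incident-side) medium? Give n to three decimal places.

n ≈ 2.007

Full polarization of the reflected beam means tan θ_B = n₂/n₁, where n₁ is the incident medium (a transparent slab).
n₁ = n₂ / tan θ_B = 1.499 / tan 36.76° = 2.007.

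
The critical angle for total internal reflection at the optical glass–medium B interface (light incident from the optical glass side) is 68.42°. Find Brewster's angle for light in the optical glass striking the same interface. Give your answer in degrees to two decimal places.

sin θ_c = n₂/n₁, so n₂/n₁ = sin 68.42° = 0.9299.
Brewster: tan θ_B = n₂/n₁ = 0.9299.
θ_B = arctan(0.9299) = 42.92°.

θ_B ≈ 42.92°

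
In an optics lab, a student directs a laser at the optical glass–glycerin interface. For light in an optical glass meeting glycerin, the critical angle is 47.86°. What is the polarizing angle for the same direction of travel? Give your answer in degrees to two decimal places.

θ_B ≈ 36.56°

sin θ_c = n₂/n₁, so n₂/n₁ = sin 47.86° = 0.7415.
Brewster: tan θ_B = n₂/n₁ = 0.7415.
θ_B = arctan(0.7415) = 36.56°.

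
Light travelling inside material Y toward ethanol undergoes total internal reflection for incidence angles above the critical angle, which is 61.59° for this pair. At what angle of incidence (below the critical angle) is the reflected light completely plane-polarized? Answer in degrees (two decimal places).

n₂/n₁ = sin θ_c = sin 61.59° = 0.8796.
tan θ_B equals the same ratio, so θ_B = arctan(0.8796) = 41.33°.

θ_B ≈ 41.33°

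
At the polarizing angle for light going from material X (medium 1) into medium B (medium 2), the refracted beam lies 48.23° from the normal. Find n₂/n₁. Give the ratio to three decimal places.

n₂/n₁ ≈ 0.893

θ_B + θ_t = 90°, so θ_B = 90° − 48.23° = 41.77°.
Then n₂/n₁ = tan θ_B = tan 41.77° = 0.893.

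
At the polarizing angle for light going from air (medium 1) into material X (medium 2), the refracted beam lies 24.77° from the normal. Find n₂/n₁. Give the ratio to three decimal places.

n₂/n₁ ≈ 2.167

θ_B + θ_t = 90°, so θ_B = 90° − 24.77° = 65.23°.
Then n₂/n₁ = tan θ_B = tan 65.23° = 2.167.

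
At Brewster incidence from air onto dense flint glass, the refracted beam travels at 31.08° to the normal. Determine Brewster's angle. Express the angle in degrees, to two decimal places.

Brewster's condition makes the reflected and refracted beams perpendicular: θ_B + θ_t = 90°.
θ_B = 90° − 31.08° = 58.92°.

θ_B ≈ 58.92°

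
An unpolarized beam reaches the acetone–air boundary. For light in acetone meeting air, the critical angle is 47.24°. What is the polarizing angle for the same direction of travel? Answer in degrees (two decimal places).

At the critical angle sin θ_c = n₂/n₁, giving n₂/n₁ = sin 47.24° = 0.7342.
Then tan θ_B = n₂/n₁ = 0.7342, so θ_B = arctan 0.7342 = 36.29°.

θ_B ≈ 36.29°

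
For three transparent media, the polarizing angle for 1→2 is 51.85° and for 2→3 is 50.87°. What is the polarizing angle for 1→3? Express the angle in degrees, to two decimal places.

θ_B ≈ 57.42°

n₂/n₁ = tan 51.85° = 1.2731 and n₃/n₂ = tan 50.87° = 1.2292.
So n₃/n₁ = (n₂/n₁)(n₃/n₂) = 1.2731 × 1.2292 = 1.5648.
θ_B(1→3) = arctan(1.5648) = 57.42°.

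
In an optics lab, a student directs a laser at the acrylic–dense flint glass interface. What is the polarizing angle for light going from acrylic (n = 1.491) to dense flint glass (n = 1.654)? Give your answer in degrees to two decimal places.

θ_B ≈ 47.97°

Here n₂/n₁ = 1.654/1.491 = 1.1093, and Brewster's law gives tan θ_B = n₂/n₁.
So θ_B = arctan 1.1093 = 47.97°.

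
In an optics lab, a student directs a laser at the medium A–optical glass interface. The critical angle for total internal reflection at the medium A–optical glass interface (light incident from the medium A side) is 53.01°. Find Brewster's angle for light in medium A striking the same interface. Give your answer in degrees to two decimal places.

θ_B ≈ 38.62°

n₂/n₁ = sin θ_c = sin 53.01° = 0.7987.
tan θ_B equals the same ratio, so θ_B = arctan(0.7987) = 38.62°.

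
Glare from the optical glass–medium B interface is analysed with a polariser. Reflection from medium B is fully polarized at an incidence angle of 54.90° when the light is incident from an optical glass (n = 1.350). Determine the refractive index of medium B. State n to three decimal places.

n ≈ 1.921

At the polarizing angle, tan θ_B = n₂/n₁ with n₁ on the incident side (an optical glass) and n₂ on the transmitted side (medium B).
n₂ = n₁ tan θ_B = 1.350 × tan 54.90° = 1.921.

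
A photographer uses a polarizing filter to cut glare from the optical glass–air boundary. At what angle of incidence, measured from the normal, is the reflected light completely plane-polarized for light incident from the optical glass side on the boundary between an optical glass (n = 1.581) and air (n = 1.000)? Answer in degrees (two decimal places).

θ_B ≈ 32.31°

At Brewster's angle the reflected and refracted rays are perpendicular, which with Snell's law gives tan θ_B = n₂/n₁.
Brewster's condition: tan θ_B = n₂/n₁ = 1.000/1.581 = 0.6325.
So θ_B = arctan 0.6325 = 32.31°.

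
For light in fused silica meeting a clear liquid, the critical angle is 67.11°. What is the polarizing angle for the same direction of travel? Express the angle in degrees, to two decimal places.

θ_B ≈ 42.65°

n₂/n₁ = sin θ_c = sin 67.11° = 0.9213.
tan θ_B equals the same ratio, so θ_B = arctan(0.9213) = 42.65°.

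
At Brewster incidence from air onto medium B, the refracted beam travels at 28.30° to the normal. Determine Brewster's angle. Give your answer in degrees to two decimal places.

θ_B ≈ 61.70°

Since the reflected and refracted rays are at right angles at the polarizing angle, θ_B + θ_t = 90°.
θ_B = 90° − 28.30° = 61.70°.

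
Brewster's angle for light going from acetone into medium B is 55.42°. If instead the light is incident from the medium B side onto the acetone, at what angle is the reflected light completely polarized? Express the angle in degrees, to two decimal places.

θ_B' ≈ 34.58°

The two Brewster angles are complementary: θ_B' = 90° − θ_B = 90° − 55.42° = 34.58°.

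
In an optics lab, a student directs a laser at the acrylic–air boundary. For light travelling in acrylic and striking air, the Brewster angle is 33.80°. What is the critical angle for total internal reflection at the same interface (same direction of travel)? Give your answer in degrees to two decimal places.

n₂/n₁ = tan 33.80° = 0.6694; the critical angle satisfies sin θ_c = n₂/n₁.
θ_c = arcsin(0.6694) = 42.02°.

θ_c ≈ 42.02°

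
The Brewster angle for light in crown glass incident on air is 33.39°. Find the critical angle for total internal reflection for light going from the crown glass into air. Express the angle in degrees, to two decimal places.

From Brewster, n₂/n₁ = tan θ_B = tan 33.39° = 0.6591.
Then sin θ_c = n₂/n₁ = 0.6591, so θ_c = arcsin 0.6591 = 41.23°.

θ_c ≈ 41.23°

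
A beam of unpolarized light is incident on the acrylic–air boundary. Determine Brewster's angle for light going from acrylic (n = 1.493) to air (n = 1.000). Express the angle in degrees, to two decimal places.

θ_B ≈ 33.81°

At Brewster's angle the reflected and refracted rays are perpendicular, which with Snell's law gives tan θ_B = n₂/n₁.
Brewster's condition: tan θ_B = n₂/n₁ = 1.000/1.493 = 0.6698. Taking the arctangent, θ_B = 33.81°.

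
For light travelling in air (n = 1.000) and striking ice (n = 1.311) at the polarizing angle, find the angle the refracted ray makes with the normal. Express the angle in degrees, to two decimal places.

θ_B = arctan(n₂/n₁) = arctan(1.311/1.000) = 52.66°.
At Brewster's angle the reflected and refracted rays are perpendicular, so θ_t = 90° − θ_B = 90° − 52.66° = 37.34°.

θ_t ≈ 37.34°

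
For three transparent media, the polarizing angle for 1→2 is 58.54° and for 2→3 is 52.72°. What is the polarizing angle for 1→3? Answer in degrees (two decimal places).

θ_B ≈ 65.03°

tan θ_B(1→2) = n₂/n₁ = tan 58.54° = 1.6344.
tan θ_B(2→3) = n₃/n₂ = tan 52.72° = 1.3136.
So n₃/n₁ = (n₂/n₁)(n₃/n₂) = 1.6344 × 1.3136 = 2.1470.
θ_B(1→3) = arctan(2.1470) = 65.03°.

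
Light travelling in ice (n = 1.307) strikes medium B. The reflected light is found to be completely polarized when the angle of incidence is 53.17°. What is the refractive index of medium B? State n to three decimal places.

n ≈ 1.745

At the Brewster angle, tan θ_B = n₂/n₁ with n₁ on the incident side (ice) and n₂ on the transmitted side (medium B).
n₂ = n₁ tan θ_B = 1.307 × tan 53.17° = 1.745.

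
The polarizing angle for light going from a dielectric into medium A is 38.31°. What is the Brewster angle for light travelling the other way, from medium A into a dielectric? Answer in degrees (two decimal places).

θ_B' ≈ 51.69°

tan θ_B' = n₁/n₂ = 1/tan θ_B, so θ_B' = 90° − θ_B.
θ_B' = 90° − 38.31° = 51.69°.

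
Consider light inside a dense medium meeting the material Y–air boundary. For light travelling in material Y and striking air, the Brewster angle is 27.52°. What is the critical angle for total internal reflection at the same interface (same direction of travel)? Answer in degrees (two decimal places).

tan θ_B = n₂/n₁ = tan 27.52° = 0.5210.
Total internal reflection: sin θ_c = n₂/n₁ = 0.5210.
θ_c = arcsin(0.5210) = 31.40°.

θ_c ≈ 31.40°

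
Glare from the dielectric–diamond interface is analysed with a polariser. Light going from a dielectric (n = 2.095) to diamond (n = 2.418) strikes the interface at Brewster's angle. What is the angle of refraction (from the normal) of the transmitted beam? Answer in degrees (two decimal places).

First find Brewster's angle: tan θ_B = 2.418/2.095 = 1.1542, giving θ_B = 49.09°.
At Brewster's angle the reflected and refracted rays are perpendicular, so θ_t = 90° − θ_B = 90° − 49.09° = 40.91°.

θ_t ≈ 40.91°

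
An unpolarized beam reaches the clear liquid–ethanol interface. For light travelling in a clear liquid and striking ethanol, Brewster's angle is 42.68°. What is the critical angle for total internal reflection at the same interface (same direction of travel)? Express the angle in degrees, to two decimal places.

tan θ_B = n₂/n₁ = tan 42.68° = 0.9221.
Total internal reflection: sin θ_c = n₂/n₁ = 0.9221.
θ_c = arcsin(0.9221) = 67.24°.

θ_c ≈ 67.24°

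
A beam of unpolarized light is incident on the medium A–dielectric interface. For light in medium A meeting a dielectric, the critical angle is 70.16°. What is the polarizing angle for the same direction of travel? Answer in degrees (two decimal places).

n₂/n₁ = sin θ_c = sin 70.16° = 0.9406.
tan θ_B equals the same ratio, so θ_B = arctan(0.9406) = 43.25°.

θ_B ≈ 43.25°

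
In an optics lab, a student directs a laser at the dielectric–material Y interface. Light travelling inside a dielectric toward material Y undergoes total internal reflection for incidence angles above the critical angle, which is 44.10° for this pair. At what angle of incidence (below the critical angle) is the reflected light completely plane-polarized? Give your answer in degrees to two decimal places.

At the critical angle sin θ_c = n₂/n₁, giving n₂/n₁ = sin 44.10° = 0.6959.
Then tan θ_B = n₂/n₁ = 0.6959, so θ_B = arctan 0.6959 = 34.83°.

θ_B ≈ 34.83°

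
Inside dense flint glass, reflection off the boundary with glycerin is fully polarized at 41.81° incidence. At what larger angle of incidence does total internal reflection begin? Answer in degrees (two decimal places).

From Brewster, n₂/n₁ = tan θ_B = tan 41.81° = 0.8944.
Then sin θ_c = n₂/n₁ = 0.8944, so θ_c = arcsin 0.8944 = 63.43°.

θ_c ≈ 63.43°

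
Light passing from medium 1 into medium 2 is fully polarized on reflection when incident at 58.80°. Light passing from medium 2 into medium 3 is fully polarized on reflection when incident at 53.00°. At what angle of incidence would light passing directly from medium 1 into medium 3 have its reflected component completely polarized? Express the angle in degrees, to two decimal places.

tan θ_B(1→2) = n₂/n₁ = tan 58.80° = 1.6512.
tan θ_B(2→3) = n₃/n₂ = tan 53.00° = 1.3270.
n₃/n₁ = 2.1912. Then tan θ_B(1→3) = n₃/n₁, so θ_B(1→3) = arctan(2.1912) = 65.47°.

θ_B ≈ 65.47°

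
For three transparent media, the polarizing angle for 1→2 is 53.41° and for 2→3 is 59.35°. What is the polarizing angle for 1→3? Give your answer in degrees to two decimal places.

θ_B ≈ 66.25°

Each Brewster angle gives a ratio: n₂/n₁ = tan 53.41° = 1.3470, n₃/n₂ = tan 59.35° = 1.6875.
Multiplying, n₃/n₁ = 1.3470 × 1.6875 = 2.2731, and θ_B(1→3) = arctan 2.2731 = 66.25°.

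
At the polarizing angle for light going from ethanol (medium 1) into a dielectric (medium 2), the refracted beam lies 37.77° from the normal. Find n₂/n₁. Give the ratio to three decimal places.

n₂/n₁ ≈ 1.291

At Brewster incidence θ_B = 90° − θ_t = 90° − 37.77° = 52.23°.
Then n₂/n₁ = tan θ_B = tan 52.23° = 1.291.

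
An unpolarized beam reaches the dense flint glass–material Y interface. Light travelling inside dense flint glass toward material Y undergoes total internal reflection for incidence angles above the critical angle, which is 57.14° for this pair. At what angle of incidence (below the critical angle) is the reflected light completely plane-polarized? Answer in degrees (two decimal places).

At the critical angle sin θ_c = n₂/n₁, giving n₂/n₁ = sin 57.14° = 0.8400.
Then tan θ_B = n₂/n₁ = 0.8400, so θ_B = arctan 0.8400 = 40.03°.

θ_B ≈ 40.03°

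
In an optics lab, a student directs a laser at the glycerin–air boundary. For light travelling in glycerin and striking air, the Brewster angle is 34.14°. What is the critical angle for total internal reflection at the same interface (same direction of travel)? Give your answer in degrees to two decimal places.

tan θ_B = n₂/n₁ = tan 34.14° = 0.6781.
Total internal reflection: sin θ_c = n₂/n₁ = 0.6781.
θ_c = arcsin(0.6781) = 42.69°.

θ_c ≈ 42.69°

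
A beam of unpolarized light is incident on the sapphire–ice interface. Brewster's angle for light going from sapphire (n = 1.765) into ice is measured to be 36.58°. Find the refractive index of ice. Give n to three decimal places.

n ≈ 1.310

At Brewster's angle, tan θ_B = n₂/n₁ with n₁ on the incident side (sapphire) and n₂ on the transmitted side (ice).
n₂ = n₁ tan θ_B = 1.765 × tan 36.58° = 1.310.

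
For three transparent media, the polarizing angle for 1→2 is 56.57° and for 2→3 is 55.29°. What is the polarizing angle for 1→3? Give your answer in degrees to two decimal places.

n₂/n₁ = tan 56.57° = 1.5149 and n₃/n₂ = tan 55.29° = 1.4436.
Multiplying, n₃/n₁ = 1.5149 × 1.4436 = 2.1869, and θ_B(1→3) = arctan 2.1869 = 65.43°.

θ_B ≈ 65.43°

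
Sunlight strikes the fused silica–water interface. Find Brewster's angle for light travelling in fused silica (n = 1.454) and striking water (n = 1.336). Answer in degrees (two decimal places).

Brewster's condition: tan θ_B = n₂/n₁ = 1.336/1.454 = 0.9188.
So θ_B = arctan 0.9188 = 42.58°.

θ_B ≈ 42.58°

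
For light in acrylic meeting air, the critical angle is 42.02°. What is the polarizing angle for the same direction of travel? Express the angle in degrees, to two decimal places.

θ_B ≈ 33.80°

n₂/n₁ = sin θ_c = sin 42.02° = 0.6694.
tan θ_B equals the same ratio, so θ_B = arctan(0.6694) = 33.80°.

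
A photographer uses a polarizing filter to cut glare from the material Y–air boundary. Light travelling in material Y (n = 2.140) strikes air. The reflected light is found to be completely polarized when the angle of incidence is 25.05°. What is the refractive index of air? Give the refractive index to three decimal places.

Brewster's law: tan θ_B = n₂/n₁ (light incident in material Y, refracted into air).
n₂ = n₁ tan θ_B = 2.140 × tan 25.05° = 1.000.

n ≈ 1.000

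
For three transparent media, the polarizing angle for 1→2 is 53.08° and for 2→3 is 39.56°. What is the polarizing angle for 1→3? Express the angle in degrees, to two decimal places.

Each Brewster angle gives a ratio: n₂/n₁ = tan 53.08° = 1.3309, n₃/n₂ = tan 39.56° = 0.8261.
Multiplying, n₃/n₁ = 1.3309 × 0.8261 = 1.0995, and θ_B(1→3) = arctan 1.0995 = 47.71°.

θ_B ≈ 47.71°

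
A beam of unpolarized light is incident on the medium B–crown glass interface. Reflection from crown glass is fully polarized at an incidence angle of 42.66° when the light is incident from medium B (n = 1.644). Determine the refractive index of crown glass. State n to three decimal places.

n ≈ 1.515

At the polarizing angle, tan θ_B = n₂/n₁ with n₁ on the incident side (medium B) and n₂ on the transmitted side (crown glass).
n₂ = n₁ tan θ_B = 1.644 × tan 42.66° = 1.515.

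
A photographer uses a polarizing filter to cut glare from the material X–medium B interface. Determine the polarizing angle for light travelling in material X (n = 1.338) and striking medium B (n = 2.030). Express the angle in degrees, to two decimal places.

θ_B ≈ 56.61°

At Brewster's angle the reflected and refracted rays are perpendicular, which with Snell's law gives tan θ_B = n₂/n₁.
Brewster's condition: tan θ_B = n₂/n₁ = 2.030/1.338 = 1.5172.
θ_B = arctan(1.5172) = 56.61°.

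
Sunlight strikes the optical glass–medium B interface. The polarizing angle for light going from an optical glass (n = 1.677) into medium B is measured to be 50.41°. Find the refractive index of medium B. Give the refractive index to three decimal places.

Full polarization of the reflected beam means tan θ_B = n₂/n₁, where n₁ is the incident medium (an optical glass).
n₂ = n₁ tan θ_B = 1.677 × tan 50.41° = 2.028.

n ≈ 2.028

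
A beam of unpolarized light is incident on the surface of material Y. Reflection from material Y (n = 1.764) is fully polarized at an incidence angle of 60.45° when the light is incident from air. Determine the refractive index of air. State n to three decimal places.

n ≈ 1.000

At the Brewster angle, tan θ_B = n₂/n₁ with n₁ on the incident side (air) and n₂ on the transmitted side (material Y).
n₁ = n₂ / tan θ_B = 1.764 / tan 60.45° = 1.000.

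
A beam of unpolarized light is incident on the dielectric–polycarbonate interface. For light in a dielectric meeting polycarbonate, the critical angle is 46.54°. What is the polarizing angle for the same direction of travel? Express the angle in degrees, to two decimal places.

n₂/n₁ = sin θ_c = sin 46.54° = 0.7259.
tan θ_B equals the same ratio, so θ_B = arctan(0.7259) = 35.97°.

θ_B ≈ 35.97°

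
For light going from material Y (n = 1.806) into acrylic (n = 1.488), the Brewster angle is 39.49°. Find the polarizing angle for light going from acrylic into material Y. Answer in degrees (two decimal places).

Reversing the direction swaps n₁ and n₂, so tan θ_B' = 1/tan θ_B and θ_B' = 90° − θ_B.
Hence θ_B' = 90° − 39.49° = 50.51°.

θ_B' ≈ 50.51°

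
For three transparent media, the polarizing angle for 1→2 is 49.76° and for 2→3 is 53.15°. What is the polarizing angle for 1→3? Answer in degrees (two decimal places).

tan θ_B(1→2) = n₂/n₁ = tan 49.76° = 1.1817.
tan θ_B(2→3) = n₃/n₂ = tan 53.15° = 1.3343.
n₃/n₁ = 1.5767. Then tan θ_B(1→3) = n₃/n₁, so θ_B(1→3) = arctan(1.5767) = 57.62°.

θ_B ≈ 57.62°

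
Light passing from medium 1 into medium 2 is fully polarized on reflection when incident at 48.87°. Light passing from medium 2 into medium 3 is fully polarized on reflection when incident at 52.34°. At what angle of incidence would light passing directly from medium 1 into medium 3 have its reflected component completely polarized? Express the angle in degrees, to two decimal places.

θ_B ≈ 56.02°

tan θ_B(1→2) = n₂/n₁ = tan 48.87° = 1.1451.
tan θ_B(2→3) = n₃/n₂ = tan 52.34° = 1.2957.
n₃/n₁ = 1.4837. Then tan θ_B(1→3) = n₃/n₁, so θ_B(1→3) = arctan(1.4837) = 56.02°.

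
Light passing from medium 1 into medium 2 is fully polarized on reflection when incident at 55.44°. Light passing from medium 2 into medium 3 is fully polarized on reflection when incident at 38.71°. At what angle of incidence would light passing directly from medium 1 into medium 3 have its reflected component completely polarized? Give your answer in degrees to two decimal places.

θ_B ≈ 49.32°

tan θ_B(1→2) = n₂/n₁ = tan 55.44° = 1.4517.
tan θ_B(2→3) = n₃/n₂ = tan 38.71° = 0.8014.
So n₃/n₁ = (n₂/n₁)(n₃/n₂) = 1.4517 × 0.8014 = 1.1635.
θ_B(1→3) = arctan(1.1635) = 49.32°.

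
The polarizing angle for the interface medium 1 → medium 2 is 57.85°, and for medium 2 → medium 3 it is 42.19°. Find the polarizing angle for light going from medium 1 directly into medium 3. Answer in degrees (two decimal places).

Each Brewster angle gives a ratio: n₂/n₁ = tan 57.85° = 1.5911, n₃/n₂ = tan 42.19° = 0.9064.
Multiplying, n₃/n₁ = 1.5911 × 0.9064 = 1.4422, and θ_B(1→3) = arctan 1.4422 = 55.26°.

θ_B ≈ 55.26°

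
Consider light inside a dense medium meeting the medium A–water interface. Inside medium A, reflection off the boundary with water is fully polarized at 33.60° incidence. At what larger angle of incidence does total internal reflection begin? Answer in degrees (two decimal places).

θ_c ≈ 41.64°

tan θ_B = n₂/n₁ = tan 33.60° = 0.6644.
Total internal reflection: sin θ_c = n₂/n₁ = 0.6644.
θ_c = arcsin(0.6644) = 41.64°.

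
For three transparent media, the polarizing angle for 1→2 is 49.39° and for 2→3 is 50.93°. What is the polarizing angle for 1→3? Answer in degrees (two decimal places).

θ_B ≈ 55.16°

Each Brewster angle gives a ratio: n₂/n₁ = tan 49.39° = 1.1663, n₃/n₂ = tan 50.93° = 1.2318.
n₃/n₁ = 1.4367. Then tan θ_B(1→3) = n₃/n₁, so θ_B(1→3) = arctan(1.4367) = 55.16°.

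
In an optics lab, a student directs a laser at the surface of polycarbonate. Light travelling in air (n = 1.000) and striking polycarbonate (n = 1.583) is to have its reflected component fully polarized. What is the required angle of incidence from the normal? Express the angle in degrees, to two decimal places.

Brewster's condition: tan θ_B = n₂/n₁ = 1.583/1.000 = 1.5830.
So θ_B = arctan 1.5830 = 57.72°.

θ_B ≈ 57.72°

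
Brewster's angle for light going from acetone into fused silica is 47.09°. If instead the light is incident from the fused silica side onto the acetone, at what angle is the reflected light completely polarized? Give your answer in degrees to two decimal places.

tan θ_B' = n₁/n₂ = 1/tan θ_B, so θ_B' = 90° − θ_B.
θ_B' = 90° − 47.09° = 42.91°.

θ_B' ≈ 42.91°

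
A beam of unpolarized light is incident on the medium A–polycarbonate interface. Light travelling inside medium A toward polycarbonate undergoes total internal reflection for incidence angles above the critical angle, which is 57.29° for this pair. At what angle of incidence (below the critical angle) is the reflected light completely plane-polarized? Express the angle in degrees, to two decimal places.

At the critical angle sin θ_c = n₂/n₁, giving n₂/n₁ = sin 57.29° = 0.8414.
Then tan θ_B = n₂/n₁ = 0.8414, so θ_B = arctan 0.8414 = 40.08°.

θ_B ≈ 40.08°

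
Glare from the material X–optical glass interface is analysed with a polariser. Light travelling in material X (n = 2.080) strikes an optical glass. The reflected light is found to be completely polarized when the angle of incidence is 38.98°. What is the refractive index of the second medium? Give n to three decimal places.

Brewster's law: tan θ_B = n₂/n₁ (light incident in material X, refracted into an optical glass).
n₂ = n₁ tan θ_B = 2.080 × tan 38.98° = 1.683.

n ≈ 1.683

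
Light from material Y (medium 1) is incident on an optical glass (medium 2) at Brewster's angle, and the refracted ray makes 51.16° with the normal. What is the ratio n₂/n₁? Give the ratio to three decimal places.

n₂/n₁ ≈ 0.805

At Brewster incidence θ_B = 90° − θ_t = 90° − 51.16° = 38.84°.
tan θ_B = n₂/n₁, so n₂/n₁ = tan 38.84° = 0.805.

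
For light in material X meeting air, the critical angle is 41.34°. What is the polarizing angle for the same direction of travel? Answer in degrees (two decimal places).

sin θ_c = n₂/n₁, so n₂/n₁ = sin 41.34° = 0.6605.
Brewster: tan θ_B = n₂/n₁ = 0.6605.
θ_B = arctan(0.6605) = 33.45°.

θ_B ≈ 33.45°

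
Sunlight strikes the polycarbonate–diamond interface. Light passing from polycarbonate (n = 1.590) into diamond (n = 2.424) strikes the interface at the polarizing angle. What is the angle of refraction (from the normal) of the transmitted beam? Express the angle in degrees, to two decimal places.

tan θ_B = n₂/n₁ = 2.424/1.590 = 1.5245, so θ_B = 56.74°.
At Brewster's angle the reflected and refracted rays are perpendicular, so θ_t = 90° − θ_B = 90° − 56.74° = 33.26°.

θ_t ≈ 33.26°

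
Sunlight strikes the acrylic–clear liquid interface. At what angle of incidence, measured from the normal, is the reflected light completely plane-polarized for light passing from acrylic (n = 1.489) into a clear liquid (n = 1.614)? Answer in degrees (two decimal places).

Brewster's condition: tan θ_B = n₂/n₁ = 1.614/1.489 = 1.0839.
So θ_B = arctan 1.0839 = 47.31°.

θ_B ≈ 47.31°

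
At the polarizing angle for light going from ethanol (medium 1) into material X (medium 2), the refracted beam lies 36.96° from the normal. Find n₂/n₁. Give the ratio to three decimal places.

n₂/n₁ ≈ 1.329

At Brewster incidence θ_B = 90° − θ_t = 90° − 36.96° = 53.04°.
Then n₂/n₁ = tan θ_B = tan 53.04° = 1.329.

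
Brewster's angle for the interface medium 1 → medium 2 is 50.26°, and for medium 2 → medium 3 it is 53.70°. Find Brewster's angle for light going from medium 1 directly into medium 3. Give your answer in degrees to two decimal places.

θ_B ≈ 58.59°

n₂/n₁ = tan 50.26° = 1.2028 and n₃/n₂ = tan 53.70° = 1.3613.
So n₃/n₁ = (n₂/n₁)(n₃/n₂) = 1.2028 × 1.3613 = 1.6374.
θ_B(1→3) = arctan(1.6374) = 58.59°.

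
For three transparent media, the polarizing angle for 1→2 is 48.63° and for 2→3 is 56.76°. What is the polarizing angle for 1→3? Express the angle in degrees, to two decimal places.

n₂/n₁ = tan 48.63° = 1.1355 and n₃/n₂ = tan 56.76° = 1.5258.
Multiplying, n₃/n₁ = 1.1355 × 1.5258 = 1.7325, and θ_B(1→3) = arctan 1.7325 = 60.01°.

θ_B ≈ 60.01°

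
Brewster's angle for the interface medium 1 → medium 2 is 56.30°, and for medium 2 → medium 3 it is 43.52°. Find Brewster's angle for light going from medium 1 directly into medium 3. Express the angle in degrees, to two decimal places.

n₂/n₁ = tan 56.30° = 1.4994 and n₃/n₂ = tan 43.52° = 0.9496.
Multiplying, n₃/n₁ = 1.4994 × 0.9496 = 1.4239, and θ_B(1→3) = arctan 1.4239 = 54.92°.

θ_B ≈ 54.92°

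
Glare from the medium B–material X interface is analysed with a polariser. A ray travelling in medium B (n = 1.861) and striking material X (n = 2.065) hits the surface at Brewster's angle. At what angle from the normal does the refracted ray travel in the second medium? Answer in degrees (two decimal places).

tan θ_B = n₂/n₁ = 2.065/1.861 = 1.1096, so θ_B = 47.97°.
Since θ_B + θ_t = 90° at Brewster incidence, θ_t = 90° − 47.97° = 42.03°.

θ_t ≈ 42.03°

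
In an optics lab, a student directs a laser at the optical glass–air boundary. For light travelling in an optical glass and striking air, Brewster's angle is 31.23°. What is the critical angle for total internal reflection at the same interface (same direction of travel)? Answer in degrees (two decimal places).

θ_c ≈ 37.33°

n₂/n₁ = tan 31.23° = 0.6063; the critical angle satisfies sin θ_c = n₂/n₁.
θ_c = arcsin(0.6063) = 37.33°.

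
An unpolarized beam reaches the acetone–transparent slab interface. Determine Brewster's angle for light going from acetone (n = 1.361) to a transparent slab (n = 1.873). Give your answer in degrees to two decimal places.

tan θ_B = n₂/n₁ = 1.873/1.361 = 1.3762. Taking the arctangent, θ_B = 54.00°.

θ_B ≈ 54.00°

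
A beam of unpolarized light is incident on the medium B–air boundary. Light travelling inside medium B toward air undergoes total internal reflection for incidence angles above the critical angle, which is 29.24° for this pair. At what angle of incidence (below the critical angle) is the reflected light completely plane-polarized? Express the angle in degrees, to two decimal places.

θ_B ≈ 26.03°

sin θ_c = n₂/n₁, so n₂/n₁ = sin 29.24° = 0.4885.
Brewster: tan θ_B = n₂/n₁ = 0.4885.
θ_B = arctan(0.4885) = 26.03°.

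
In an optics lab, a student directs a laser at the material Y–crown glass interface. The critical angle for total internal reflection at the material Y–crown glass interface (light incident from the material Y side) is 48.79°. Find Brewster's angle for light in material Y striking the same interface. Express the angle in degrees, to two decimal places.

θ_B ≈ 36.95°

sin θ_c = n₂/n₁, so n₂/n₁ = sin 48.79° = 0.7523.
Brewster: tan θ_B = n₂/n₁ = 0.7523.
θ_B = arctan(0.7523) = 36.95°.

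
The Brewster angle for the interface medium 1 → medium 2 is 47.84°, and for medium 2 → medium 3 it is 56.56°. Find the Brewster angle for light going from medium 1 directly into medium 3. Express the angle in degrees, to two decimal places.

θ_B ≈ 59.12°

tan θ_B(1→2) = n₂/n₁ = tan 47.84° = 1.1044.
tan θ_B(2→3) = n₃/n₂ = tan 56.56° = 1.5143.
n₃/n₁ = 1.6724. Then tan θ_B(1→3) = n₃/n₁, so θ_B(1→3) = arctan(1.6724) = 59.12°.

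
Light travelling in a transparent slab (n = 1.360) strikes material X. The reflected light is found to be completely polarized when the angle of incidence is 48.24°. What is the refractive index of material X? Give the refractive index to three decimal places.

At the polarizing angle, tan θ_B = n₂/n₁ with n₁ on the incident side (a transparent slab) and n₂ on the transmitted side (material X).
n₂ = n₁ tan θ_B = 1.360 × tan 48.24° = 1.523.

n ≈ 1.523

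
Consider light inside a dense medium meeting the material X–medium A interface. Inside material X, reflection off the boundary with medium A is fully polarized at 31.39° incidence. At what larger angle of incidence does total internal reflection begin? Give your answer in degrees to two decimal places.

tan θ_B = n₂/n₁ = tan 31.39° = 0.6102.
Total internal reflection: sin θ_c = n₂/n₁ = 0.6102.
θ_c = arcsin(0.6102) = 37.60°.

θ_c ≈ 37.60°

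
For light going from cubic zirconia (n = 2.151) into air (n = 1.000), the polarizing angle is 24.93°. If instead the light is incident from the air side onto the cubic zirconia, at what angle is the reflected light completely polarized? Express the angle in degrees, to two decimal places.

Reversing the direction swaps n₁ and n₂, so tan θ_B' = 1/tan θ_B and θ_B' = 90° − θ_B.
Hence θ_B' = 90° − 24.93° = 65.07°.

θ_B' ≈ 65.07°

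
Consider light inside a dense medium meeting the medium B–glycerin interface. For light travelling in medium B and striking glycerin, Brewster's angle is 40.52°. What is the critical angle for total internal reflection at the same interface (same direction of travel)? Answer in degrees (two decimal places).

θ_c ≈ 58.72°

tan θ_B = n₂/n₁ = tan 40.52° = 0.8547.
Total internal reflection: sin θ_c = n₂/n₁ = 0.8547.
θ_c = arcsin(0.8547) = 58.72°.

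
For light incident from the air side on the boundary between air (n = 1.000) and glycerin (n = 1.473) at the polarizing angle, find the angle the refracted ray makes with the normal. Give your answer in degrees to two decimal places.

θ_B = arctan(n₂/n₁) = arctan(1.473/1.000) = 55.83°.
Since θ_B + θ_t = 90° at Brewster incidence, θ_t = 90° − 55.83° = 34.17°.

θ_t ≈ 34.17°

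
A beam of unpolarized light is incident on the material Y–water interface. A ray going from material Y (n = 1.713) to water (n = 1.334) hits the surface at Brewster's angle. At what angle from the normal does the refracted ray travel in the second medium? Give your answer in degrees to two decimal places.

θ_t ≈ 52.09°

tan θ_B = n₂/n₁ = 1.334/1.713 = 0.7788, so θ_B = 37.91°.
The refracted ray is perpendicular to the reflected ray, so θ_t = 90° − θ_B = 52.09°.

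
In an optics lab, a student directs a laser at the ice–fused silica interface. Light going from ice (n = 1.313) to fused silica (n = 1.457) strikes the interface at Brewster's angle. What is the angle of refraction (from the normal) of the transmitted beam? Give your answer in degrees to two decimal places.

θ_t ≈ 42.02°

tan θ_B = n₂/n₁ = 1.457/1.313 = 1.1097, so θ_B = 47.98°.
Since θ_B + θ_t = 90° at Brewster incidence, θ_t = 90° − 47.98° = 42.02°.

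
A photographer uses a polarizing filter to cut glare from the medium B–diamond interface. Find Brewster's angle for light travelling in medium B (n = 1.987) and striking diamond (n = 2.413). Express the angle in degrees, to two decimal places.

Brewster's condition: tan θ_B = n₂/n₁ = 2.413/1.987 = 1.2144. Taking the arctangent, θ_B = 50.53°.

θ_B ≈ 50.53°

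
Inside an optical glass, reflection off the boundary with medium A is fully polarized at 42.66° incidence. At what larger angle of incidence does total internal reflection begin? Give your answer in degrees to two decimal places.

θ_c ≈ 67.14°

From Brewster, n₂/n₁ = tan θ_B = tan 42.66° = 0.9215.
Then sin θ_c = n₂/n₁ = 0.9215, so θ_c = arcsin 0.9215 = 67.14°.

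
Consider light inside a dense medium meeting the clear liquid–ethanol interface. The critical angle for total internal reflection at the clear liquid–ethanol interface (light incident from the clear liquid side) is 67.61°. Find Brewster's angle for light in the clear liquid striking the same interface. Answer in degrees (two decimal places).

θ_B ≈ 42.76°

n₂/n₁ = sin θ_c = sin 67.61° = 0.9246.
tan θ_B equals the same ratio, so θ_B = arctan(0.9246) = 42.76°.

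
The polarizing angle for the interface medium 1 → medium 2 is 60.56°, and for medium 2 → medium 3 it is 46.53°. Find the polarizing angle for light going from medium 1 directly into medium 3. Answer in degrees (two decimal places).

θ_B ≈ 61.85°

tan θ_B(1→2) = n₂/n₁ = tan 60.56° = 1.7718.
tan θ_B(2→3) = n₃/n₂ = tan 46.53° = 1.0549.
Multiplying, n₃/n₁ = 1.7718 × 1.0549 = 1.8691, and θ_B(1→3) = arctan 1.8691 = 61.85°.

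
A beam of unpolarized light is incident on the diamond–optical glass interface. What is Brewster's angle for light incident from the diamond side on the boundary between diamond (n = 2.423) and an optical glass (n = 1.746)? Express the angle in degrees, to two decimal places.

θ_B ≈ 35.78°

Here n₂/n₁ = 1.746/2.423 = 0.7206, and Brewster's law gives tan θ_B = n₂/n₁.
So θ_B = arctan 0.7206 = 35.78°.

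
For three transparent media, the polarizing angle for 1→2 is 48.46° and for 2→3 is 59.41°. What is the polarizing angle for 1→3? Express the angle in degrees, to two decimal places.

n₂/n₁ = tan 48.46° = 1.1287 and n₃/n₂ = tan 59.41° = 1.6916.
n₃/n₁ = 1.9093. Then tan θ_B(1→3) = n₃/n₁, so θ_B(1→3) = arctan(1.9093) = 62.36°.

θ_B ≈ 62.36°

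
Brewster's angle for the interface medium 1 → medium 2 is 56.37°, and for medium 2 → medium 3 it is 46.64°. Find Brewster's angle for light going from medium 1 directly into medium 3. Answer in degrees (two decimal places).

tan θ_B(1→2) = n₂/n₁ = tan 56.37° = 1.5034.
tan θ_B(2→3) = n₃/n₂ = tan 46.64° = 1.0590.
So n₃/n₁ = (n₂/n₁)(n₃/n₂) = 1.5034 × 1.0590 = 1.5920.
θ_B(1→3) = arctan(1.5920) = 57.87°.

θ_B ≈ 57.87°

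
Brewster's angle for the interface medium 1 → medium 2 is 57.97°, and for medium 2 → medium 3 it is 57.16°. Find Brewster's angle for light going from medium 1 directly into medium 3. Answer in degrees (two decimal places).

θ_B ≈ 68.01°

Each Brewster angle gives a ratio: n₂/n₁ = tan 57.97° = 1.5985, n₃/n₂ = tan 57.16° = 1.5493.
n₃/n₁ = 2.4765. Then tan θ_B(1→3) = n₃/n₁, so θ_B(1→3) = arctan(2.4765) = 68.01°.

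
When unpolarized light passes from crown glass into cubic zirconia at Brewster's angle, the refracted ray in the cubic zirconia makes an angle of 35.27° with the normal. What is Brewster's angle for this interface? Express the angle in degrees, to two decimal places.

θ_B ≈ 54.73°

At Brewster's angle the reflected and refracted rays are perpendicular, so θ_B + θ_t = 90°.
So θ_B = 90° − θ_t = 90° − 35.27° = 54.73°.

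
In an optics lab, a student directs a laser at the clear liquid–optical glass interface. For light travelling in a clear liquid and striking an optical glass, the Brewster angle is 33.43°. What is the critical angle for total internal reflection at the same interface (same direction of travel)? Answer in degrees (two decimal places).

θ_c ≈ 41.31°

From Brewster, n₂/n₁ = tan θ_B = tan 33.43° = 0.6601.
Then sin θ_c = n₂/n₁ = 0.6601, so θ_c = arcsin 0.6601 = 41.31°.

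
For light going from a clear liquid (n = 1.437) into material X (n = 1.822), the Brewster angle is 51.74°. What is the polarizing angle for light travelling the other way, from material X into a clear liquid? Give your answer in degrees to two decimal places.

Reversing the direction swaps n₁ and n₂, so tan θ_B' = 1/tan θ_B and θ_B' = 90° − θ_B.
Hence θ_B' = 90° − 51.74° = 38.26°.

θ_B' ≈ 38.26°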